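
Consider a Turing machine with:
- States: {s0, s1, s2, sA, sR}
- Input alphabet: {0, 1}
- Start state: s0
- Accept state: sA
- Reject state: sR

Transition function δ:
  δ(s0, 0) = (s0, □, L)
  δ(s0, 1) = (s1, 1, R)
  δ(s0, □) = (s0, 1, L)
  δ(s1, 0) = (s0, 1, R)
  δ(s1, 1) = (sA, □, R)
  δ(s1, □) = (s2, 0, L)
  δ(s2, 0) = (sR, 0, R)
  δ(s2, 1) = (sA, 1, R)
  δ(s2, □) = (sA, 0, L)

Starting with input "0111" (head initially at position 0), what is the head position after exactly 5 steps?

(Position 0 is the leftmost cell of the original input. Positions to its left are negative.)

Execution trace (head position shown):
Step 0: [s0]0111  (head at position 0)
Step 1: move left → [s0]□□111  (head at position -1)
Step 2: move left → [s0]□1□111  (head at position -2)
Step 3: move left → [s0]□11□111  (head at position -3)
Step 4: move left → [s0]□111□111  (head at position -4)
Step 5: move left → [s0]□1111□111  (head at position -5)

After 5 steps, the head is at position -5.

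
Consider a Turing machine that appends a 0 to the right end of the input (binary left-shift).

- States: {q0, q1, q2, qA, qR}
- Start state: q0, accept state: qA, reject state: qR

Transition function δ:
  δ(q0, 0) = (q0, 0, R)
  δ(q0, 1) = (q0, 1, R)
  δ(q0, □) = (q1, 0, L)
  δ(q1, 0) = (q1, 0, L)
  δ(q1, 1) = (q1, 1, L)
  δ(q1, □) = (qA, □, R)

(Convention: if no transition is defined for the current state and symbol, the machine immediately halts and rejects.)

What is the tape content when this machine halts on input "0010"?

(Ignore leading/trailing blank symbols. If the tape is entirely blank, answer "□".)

Execution trace:
Initial: [q0]0010
Step 1: δ(q0, 0) = (q0, 0, R) → 0[q0]010
Step 2: δ(q0, 0) = (q0, 0, R) → 00[q0]10
Step 3: δ(q0, 1) = (q0, 1, R) → 001[q0]0
Step 4: δ(q0, 0) = (q0, 0, R) → 0010[q0]□
Step 5: δ(q0, □) = (q1, 0, L) → 001[q1]00
Step 6: δ(q1, 0) = (q1, 0, L) → 00[q1]100
Step 7: δ(q1, 1) = (q1, 1, L) → 0[q1]0100
Step 8: δ(q1, 0) = (q1, 0, L) → [q1]00100
Step 9: δ(q1, 0) = (q1, 0, L) → [q1]□00100
Step 10: δ(q1, □) = (qA, □, R) → □[qA]00100

The machine reaches the accept state qA and halts.

Final tape (ignoring leading/trailing blanks): 00100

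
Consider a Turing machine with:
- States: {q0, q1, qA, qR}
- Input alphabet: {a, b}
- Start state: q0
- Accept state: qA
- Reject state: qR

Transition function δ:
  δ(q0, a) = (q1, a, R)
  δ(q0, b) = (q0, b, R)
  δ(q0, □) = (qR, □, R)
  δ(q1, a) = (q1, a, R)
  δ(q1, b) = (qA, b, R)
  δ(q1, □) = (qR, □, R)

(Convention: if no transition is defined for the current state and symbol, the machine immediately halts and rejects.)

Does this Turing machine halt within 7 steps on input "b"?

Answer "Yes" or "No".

Execution trace:
Initial: [q0]b
Step 1: δ(q0, b) = (q0, b, R) → b[q0]□
Step 2: δ(q0, □) = (qR, □, R) → b□[qR]□

The machine reaches the reject state qR and halts.
The machine halted after 2 steps (within the 7-step bound).

Answer: Yes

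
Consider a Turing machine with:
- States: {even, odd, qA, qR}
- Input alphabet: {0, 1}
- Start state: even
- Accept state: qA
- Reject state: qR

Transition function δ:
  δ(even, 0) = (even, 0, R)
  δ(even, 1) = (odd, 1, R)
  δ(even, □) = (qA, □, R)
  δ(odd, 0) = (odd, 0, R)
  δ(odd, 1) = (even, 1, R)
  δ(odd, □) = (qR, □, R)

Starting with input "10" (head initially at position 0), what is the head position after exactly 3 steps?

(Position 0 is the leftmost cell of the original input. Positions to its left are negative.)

Execution trace (head position shown):
Step 0: [even]10  (head at position 0)
Step 1: move right → 1[odd]0  (head at position 1)
Step 2: move right → 10[odd]□  (head at position 2)
Step 3: move right → 10□[qR]□  (head at position 3)

After 3 steps, the head is at position 3.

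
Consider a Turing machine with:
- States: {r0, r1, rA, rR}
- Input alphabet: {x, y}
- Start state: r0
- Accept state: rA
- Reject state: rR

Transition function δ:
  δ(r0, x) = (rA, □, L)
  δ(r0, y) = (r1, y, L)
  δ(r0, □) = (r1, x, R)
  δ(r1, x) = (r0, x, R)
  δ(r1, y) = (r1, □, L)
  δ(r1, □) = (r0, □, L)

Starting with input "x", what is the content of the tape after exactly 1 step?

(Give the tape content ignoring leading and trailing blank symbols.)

Execution trace:
Initial: [r0]x
Step 1: δ(r0, x) = (rA, □, L) → [rA]□□

The machine reaches the accept state rA and halts.

After 1 step, the tape (ignoring leading/trailing blanks) is: □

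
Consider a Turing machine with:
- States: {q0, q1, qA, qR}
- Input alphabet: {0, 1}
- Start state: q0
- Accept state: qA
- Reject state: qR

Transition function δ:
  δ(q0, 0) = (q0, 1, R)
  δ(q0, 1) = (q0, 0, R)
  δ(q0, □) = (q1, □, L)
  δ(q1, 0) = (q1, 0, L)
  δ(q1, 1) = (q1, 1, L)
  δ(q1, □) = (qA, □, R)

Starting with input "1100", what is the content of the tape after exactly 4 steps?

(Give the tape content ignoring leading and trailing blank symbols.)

Execution trace:
Initial: [q0]1100
Step 1: δ(q0, 1) = (q0, 0, R) → 0[q0]100
Step 2: δ(q0, 1) = (q0, 0, R) → 00[q0]00
Step 3: δ(q0, 0) = (q0, 1, R) → 001[q0]0
Step 4: δ(q0, 0) = (q0, 1, R) → 0011[q0]□

After 4 steps, the tape (ignoring leading/trailing blanks) is: 0011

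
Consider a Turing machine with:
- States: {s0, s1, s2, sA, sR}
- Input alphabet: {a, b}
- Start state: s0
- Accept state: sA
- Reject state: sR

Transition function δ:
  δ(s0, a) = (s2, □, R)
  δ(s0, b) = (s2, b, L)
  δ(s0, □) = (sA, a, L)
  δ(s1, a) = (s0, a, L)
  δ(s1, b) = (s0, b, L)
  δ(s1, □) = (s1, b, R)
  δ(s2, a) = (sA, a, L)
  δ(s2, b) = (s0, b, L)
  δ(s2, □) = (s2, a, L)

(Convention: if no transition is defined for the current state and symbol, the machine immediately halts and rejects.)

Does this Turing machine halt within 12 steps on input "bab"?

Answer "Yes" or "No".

Execution trace:
Initial: [s0]bab
Step 1: δ(s0, b) = (s2, b, L) → [s2]□bab
Step 2: δ(s2, □) = (s2, a, L) → [s2]□abab
Step 3: δ(s2, □) = (s2, a, L) → [s2]□aabab
Step 4: δ(s2, □) = (s2, a, L) → [s2]□aaabab
Step 5: δ(s2, □) = (s2, a, L) → [s2]□aaaabab
Step 6: δ(s2, □) = (s2, a, L) → [s2]□aaaaabab
Step 7: δ(s2, □) = (s2, a, L) → [s2]□aaaaaabab
Step 8: δ(s2, □) = (s2, a, L) → [s2]□aaaaaaabab
Step 9: δ(s2, □) = (s2, a, L) → [s2]□aaaaaaaabab
Step 10: δ(s2, □) = (s2, a, L) → [s2]□aaaaaaaaabab
Step 11: δ(s2, □) = (s2, a, L) → [s2]□aaaaaaaaaabab
Step 12: δ(s2, □) = (s2, a, L) → [s2]□aaaaaaaaaaabab

The machine has not reached a halting state after 12 steps.
The machine did not halt within the 12-step bound.

Answer: No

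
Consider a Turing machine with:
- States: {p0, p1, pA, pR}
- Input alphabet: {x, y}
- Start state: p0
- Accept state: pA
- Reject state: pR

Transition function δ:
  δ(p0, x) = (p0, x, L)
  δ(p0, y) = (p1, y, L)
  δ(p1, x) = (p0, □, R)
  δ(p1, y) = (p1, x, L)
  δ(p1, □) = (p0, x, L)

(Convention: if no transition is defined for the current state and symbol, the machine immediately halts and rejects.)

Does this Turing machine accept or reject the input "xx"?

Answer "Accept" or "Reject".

Execution trace:
Initial: [p0]xx
Step 1: δ(p0, x) = (p0, x, L) → [p0]□xx

No transition is defined for δ(p0, □). By convention the machine halts and rejects.

Answer: Reject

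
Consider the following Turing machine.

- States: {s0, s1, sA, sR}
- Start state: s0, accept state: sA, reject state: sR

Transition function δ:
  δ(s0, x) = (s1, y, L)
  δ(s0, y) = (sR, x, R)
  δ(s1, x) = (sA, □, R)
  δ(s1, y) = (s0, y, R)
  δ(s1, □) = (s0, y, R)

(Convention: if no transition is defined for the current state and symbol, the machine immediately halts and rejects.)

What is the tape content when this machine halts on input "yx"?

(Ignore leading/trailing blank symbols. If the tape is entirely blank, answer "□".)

Execution trace:
Initial: [s0]yx
Step 1: δ(s0, y) = (sR, x, R) → x[sR]x

The machine reaches the reject state sR and halts.

Final tape (ignoring leading/trailing blanks): xx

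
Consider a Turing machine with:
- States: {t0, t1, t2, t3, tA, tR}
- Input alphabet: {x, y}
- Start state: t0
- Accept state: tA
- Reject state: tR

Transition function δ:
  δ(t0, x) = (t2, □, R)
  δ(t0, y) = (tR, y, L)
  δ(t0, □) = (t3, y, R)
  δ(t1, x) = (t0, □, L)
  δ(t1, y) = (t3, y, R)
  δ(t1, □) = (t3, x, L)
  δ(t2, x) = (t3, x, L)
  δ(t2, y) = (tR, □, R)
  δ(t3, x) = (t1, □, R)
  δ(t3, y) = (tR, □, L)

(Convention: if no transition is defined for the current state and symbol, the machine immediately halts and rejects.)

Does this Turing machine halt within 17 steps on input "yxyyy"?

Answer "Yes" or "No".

Execution trace:
Initial: [t0]yxyyy
Step 1: δ(t0, y) = (tR, y, L) → [tR]□yxyyy

The machine reaches the reject state tR and halts.
The machine halted after 1 step (within the 17-step bound).

Answer: Yes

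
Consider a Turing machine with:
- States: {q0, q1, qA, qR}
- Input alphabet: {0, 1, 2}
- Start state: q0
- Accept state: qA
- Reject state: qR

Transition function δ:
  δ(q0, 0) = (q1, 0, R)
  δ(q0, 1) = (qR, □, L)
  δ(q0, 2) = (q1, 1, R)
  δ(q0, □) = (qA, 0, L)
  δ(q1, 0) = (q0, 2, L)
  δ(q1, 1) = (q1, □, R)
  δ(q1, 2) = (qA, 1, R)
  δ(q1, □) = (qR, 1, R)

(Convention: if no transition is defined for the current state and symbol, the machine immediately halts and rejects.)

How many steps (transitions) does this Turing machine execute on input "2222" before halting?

Execution trace:
Initial: [q0]2222
Step 1: δ(q0, 2) = (q1, 1, R) → 1[q1]222
Step 2: δ(q1, 2) = (qA, 1, R) → 11[qA]22

The machine reaches the accept state qA and halts.

The machine executed 2 steps before halting.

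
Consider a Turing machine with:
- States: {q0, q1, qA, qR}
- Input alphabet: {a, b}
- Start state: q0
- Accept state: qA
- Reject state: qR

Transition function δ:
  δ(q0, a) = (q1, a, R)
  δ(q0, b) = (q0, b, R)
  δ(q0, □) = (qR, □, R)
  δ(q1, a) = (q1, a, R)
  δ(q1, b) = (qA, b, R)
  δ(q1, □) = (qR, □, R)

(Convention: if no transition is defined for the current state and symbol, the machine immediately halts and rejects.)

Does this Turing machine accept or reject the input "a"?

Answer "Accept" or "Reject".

Execution trace:
Initial: [q0]a
Step 1: δ(q0, a) = (q1, a, R) → a[q1]□
Step 2: δ(q1, □) = (qR, □, R) → a□[qR]□

The machine reaches the reject state qR and halts.

Answer: Reject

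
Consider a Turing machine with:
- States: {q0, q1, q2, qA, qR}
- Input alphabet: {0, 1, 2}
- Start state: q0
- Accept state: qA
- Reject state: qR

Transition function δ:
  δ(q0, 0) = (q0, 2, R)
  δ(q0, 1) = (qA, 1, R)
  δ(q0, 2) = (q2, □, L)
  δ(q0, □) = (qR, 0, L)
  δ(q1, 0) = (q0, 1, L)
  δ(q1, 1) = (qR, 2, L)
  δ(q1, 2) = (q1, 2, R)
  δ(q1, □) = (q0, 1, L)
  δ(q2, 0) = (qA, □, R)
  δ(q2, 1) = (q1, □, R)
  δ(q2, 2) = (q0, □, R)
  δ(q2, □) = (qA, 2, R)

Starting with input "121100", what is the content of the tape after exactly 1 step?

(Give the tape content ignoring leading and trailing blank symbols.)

Execution trace:
Initial: [q0]121100
Step 1: δ(q0, 1) = (qA, 1, R) → 1[qA]21100

The machine reaches the accept state qA and halts.

After 1 step, the tape (ignoring leading/trailing blanks) is: 121100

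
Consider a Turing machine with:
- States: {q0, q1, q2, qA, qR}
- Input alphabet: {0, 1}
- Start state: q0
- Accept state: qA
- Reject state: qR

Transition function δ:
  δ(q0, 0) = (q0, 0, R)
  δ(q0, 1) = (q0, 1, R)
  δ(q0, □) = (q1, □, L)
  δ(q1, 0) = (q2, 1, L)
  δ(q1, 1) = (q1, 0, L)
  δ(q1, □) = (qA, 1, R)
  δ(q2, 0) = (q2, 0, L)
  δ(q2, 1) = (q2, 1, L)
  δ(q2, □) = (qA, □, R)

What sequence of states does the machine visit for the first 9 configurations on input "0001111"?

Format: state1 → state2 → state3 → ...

Execution trace:
Initial: [q0]0001111
Step 1: δ(q0, 0) = (q0, 0, R) → 0[q0]001111
Step 2: δ(q0, 0) = (q0, 0, R) → 00[q0]01111
Step 3: δ(q0, 0) = (q0, 0, R) → 000[q0]1111
Step 4: δ(q0, 1) = (q0, 1, R) → 0001[q0]111
Step 5: δ(q0, 1) = (q0, 1, R) → 00011[q0]11
Step 6: δ(q0, 1) = (q0, 1, R) → 000111[q0]1
Step 7: δ(q0, 1) = (q0, 1, R) → 0001111[q0]□
Step 8: δ(q0, □) = (q1, □, L) → 000111[q1]1□

State sequence: q0 → q0 → q0 → q0 → q0 → q0 → q0 → q0 → q1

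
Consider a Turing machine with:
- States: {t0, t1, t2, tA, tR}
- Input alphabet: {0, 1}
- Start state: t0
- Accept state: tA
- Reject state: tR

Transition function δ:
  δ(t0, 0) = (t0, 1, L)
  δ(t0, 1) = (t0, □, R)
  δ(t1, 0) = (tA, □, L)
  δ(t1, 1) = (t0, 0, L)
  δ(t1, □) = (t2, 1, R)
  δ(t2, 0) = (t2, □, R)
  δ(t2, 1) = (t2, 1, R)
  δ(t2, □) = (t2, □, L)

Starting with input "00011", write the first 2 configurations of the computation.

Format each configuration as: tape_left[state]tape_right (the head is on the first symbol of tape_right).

Transitions applied:
Step 1: δ(t0, 0) = (t0, 1, L)

The first 2 configurations are:
[t0]00011 ⊢ [t0]□10011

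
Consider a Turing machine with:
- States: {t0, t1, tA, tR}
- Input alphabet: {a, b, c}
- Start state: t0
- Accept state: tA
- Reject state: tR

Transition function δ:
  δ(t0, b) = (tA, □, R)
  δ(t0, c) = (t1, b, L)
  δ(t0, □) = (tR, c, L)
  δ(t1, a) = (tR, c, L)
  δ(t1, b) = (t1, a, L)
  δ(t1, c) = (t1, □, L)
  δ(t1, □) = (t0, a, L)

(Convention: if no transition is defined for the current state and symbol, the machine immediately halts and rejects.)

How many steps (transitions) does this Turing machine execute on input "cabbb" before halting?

Execution trace:
Initial: [t0]cabbb
Step 1: δ(t0, c) = (t1, b, L) → [t1]□babbb
Step 2: δ(t1, □) = (t0, a, L) → [t0]□ababbb
Step 3: δ(t0, □) = (tR, c, L) → [tR]□cababbb

The machine reaches the reject state tR and halts.

The machine executed 3 steps before halting.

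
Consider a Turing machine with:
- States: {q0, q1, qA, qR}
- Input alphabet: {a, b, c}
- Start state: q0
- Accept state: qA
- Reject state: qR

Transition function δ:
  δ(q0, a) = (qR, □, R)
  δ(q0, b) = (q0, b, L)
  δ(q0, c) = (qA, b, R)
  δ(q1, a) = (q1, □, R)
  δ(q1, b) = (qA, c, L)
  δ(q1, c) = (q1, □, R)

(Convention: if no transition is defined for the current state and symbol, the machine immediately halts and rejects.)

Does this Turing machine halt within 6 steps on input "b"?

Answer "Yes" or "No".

Execution trace:
Initial: [q0]b
Step 1: δ(q0, b) = (q0, b, L) → [q0]□b

No transition is defined for δ(q0, □). By convention the machine halts and rejects.
The machine halted after 1 step (within the 6-step bound).

Answer: Yes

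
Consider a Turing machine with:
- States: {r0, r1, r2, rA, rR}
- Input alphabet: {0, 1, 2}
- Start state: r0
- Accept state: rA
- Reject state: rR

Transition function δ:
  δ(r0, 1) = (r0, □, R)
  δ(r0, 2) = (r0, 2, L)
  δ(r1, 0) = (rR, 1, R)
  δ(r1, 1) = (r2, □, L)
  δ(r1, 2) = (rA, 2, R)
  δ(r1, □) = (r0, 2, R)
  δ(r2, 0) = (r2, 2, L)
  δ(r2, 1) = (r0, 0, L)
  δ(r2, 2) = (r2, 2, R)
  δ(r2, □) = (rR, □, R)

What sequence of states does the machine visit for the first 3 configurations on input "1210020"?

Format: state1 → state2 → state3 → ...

Execution trace:
Initial: [r0]1210020
Step 1: δ(r0, 1) = (r0, □, R) → □[r0]210020
Step 2: δ(r0, 2) = (r0, 2, L) → [r0]□210020

No transition is defined for δ(r0, □). By convention the machine halts and rejects.

State sequence: r0 → r0 → r0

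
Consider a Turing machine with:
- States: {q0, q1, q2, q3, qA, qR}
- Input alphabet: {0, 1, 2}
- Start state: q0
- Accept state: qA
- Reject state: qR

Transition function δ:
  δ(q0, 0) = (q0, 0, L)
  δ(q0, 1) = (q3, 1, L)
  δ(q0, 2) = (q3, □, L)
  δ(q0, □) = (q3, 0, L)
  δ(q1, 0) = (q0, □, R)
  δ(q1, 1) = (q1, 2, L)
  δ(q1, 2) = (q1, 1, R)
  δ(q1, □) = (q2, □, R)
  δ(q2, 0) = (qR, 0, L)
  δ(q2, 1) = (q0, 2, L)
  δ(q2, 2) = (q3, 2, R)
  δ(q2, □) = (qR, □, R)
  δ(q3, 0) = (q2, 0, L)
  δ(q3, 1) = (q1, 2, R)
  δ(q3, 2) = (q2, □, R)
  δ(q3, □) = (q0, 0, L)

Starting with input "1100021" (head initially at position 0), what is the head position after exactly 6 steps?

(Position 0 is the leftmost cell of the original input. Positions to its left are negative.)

Execution trace (head position shown):
Step 0: [q0]1100021  (head at position 0)
Step 1: move left → [q3]□1100021  (head at position -1)
Step 2: move left → [q0]□01100021  (head at position -2)
Step 3: move left → [q3]□001100021  (head at position -3)
Step 4: move left → [q0]□0001100021  (head at position -4)
Step 5: move left → [q3]□00001100021  (head at position -5)
Step 6: move left → [q0]□000001100021  (head at position -6)

After 6 steps, the head is at position -6.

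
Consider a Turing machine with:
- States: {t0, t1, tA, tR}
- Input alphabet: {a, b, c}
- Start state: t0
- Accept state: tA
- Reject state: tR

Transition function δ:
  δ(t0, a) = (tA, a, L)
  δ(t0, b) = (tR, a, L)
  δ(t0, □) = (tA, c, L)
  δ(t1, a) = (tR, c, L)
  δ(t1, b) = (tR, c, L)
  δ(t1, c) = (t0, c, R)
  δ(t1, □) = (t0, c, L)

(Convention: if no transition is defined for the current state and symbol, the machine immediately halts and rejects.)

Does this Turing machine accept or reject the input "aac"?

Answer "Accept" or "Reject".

Execution trace:
Initial: [t0]aac
Step 1: δ(t0, a) = (tA, a, L) → [tA]□aac

The machine reaches the accept state tA and halts.

Answer: Accept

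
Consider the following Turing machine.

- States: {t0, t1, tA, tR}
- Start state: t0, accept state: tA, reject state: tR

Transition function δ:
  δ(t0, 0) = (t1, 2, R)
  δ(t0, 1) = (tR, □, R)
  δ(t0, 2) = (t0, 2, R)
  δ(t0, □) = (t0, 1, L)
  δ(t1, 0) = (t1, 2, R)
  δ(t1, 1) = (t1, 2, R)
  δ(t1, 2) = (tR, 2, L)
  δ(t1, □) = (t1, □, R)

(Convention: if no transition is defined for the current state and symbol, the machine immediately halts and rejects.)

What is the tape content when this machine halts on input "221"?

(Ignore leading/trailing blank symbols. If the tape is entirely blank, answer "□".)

Execution trace:
Initial: [t0]221
Step 1: δ(t0, 2) = (t0, 2, R) → 2[t0]21
Step 2: δ(t0, 2) = (t0, 2, R) → 22[t0]1
Step 3: δ(t0, 1) = (tR, □, R) → 22□[tR]□

The machine reaches the reject state tR and halts.

Final tape (ignoring leading/trailing blanks): 22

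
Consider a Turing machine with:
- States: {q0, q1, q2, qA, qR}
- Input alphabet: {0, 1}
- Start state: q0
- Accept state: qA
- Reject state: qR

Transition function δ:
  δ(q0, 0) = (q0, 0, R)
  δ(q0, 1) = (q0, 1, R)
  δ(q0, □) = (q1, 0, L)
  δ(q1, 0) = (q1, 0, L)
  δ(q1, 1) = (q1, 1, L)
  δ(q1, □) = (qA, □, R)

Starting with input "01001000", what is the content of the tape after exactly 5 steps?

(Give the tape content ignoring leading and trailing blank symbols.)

Execution trace:
Initial: [q0]01001000
Step 1: δ(q0, 0) = (q0, 0, R) → 0[q0]1001000
Step 2: δ(q0, 1) = (q0, 1, R) → 01[q0]001000
Step 3: δ(q0, 0) = (q0, 0, R) → 010[q0]01000
Step 4: δ(q0, 0) = (q0, 0, R) → 0100[q0]1000
Step 5: δ(q0, 1) = (q0, 1, R) → 01001[q0]000

After 5 steps, the tape (ignoring leading/trailing blanks) is: 01001000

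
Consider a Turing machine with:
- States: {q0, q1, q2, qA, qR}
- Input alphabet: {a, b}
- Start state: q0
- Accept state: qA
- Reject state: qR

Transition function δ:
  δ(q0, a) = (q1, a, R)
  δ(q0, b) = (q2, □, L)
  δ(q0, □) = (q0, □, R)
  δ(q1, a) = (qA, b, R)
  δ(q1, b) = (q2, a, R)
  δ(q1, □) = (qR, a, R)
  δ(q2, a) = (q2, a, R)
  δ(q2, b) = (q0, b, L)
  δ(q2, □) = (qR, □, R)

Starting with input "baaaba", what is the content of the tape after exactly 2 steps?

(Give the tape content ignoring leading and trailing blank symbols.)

Execution trace:
Initial: [q0]baaaba
Step 1: δ(q0, b) = (q2, □, L) → [q2]□□aaaba
Step 2: δ(q2, □) = (qR, □, R) → □[qR]□aaaba

The machine reaches the reject state qR and halts.

After 2 steps, the tape (ignoring leading/trailing blanks) is: aaaba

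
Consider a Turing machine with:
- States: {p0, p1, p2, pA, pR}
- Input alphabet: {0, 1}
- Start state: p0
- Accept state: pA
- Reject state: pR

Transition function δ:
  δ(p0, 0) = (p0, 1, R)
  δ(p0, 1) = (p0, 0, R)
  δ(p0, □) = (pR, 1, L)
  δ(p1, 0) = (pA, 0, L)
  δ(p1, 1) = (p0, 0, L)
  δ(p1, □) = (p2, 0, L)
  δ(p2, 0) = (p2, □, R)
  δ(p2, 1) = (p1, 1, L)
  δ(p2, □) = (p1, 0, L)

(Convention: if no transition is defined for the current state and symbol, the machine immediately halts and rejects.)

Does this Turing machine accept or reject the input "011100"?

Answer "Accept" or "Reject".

Execution trace:
Initial: [p0]011100
Step 1: δ(p0, 0) = (p0, 1, R) → 1[p0]11100
Step 2: δ(p0, 1) = (p0, 0, R) → 10[p0]1100
Step 3: δ(p0, 1) = (p0, 0, R) → 100[p0]100
Step 4: δ(p0, 1) = (p0, 0, R) → 1000[p0]00
Step 5: δ(p0, 0) = (p0, 1, R) → 10001[p0]0
Step 6: δ(p0, 0) = (p0, 1, R) → 100011[p0]□
Step 7: δ(p0, □) = (pR, 1, L) → 10001[pR]11

The machine reaches the reject state pR and halts.

Answer: Reject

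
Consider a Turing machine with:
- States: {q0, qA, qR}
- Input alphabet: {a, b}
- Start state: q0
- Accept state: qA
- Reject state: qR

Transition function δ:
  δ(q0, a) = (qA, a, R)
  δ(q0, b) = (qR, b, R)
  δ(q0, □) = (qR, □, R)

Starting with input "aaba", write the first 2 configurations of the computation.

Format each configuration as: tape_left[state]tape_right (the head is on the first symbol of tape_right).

Transitions applied:
Step 1: δ(q0, a) = (qA, a, R)

The first 2 configurations are:
[q0]aaba ⊢ a[qA]aba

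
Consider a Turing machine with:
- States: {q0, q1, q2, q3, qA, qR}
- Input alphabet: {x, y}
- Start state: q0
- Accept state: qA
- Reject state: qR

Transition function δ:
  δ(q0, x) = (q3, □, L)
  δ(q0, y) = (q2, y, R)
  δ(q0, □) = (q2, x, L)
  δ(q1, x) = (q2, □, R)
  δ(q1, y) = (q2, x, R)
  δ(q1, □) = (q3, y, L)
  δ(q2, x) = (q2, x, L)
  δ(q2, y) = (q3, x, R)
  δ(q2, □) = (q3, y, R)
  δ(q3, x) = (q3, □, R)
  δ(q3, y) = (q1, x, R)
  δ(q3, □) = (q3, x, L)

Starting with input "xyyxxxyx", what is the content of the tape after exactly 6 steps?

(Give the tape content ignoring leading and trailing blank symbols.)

Execution trace:
Initial: [q0]xyyxxxyx
Step 1: δ(q0, x) = (q3, □, L) → [q3]□□yyxxxyx
Step 2: δ(q3, □) = (q3, x, L) → [q3]□x□yyxxxyx
Step 3: δ(q3, □) = (q3, x, L) → [q3]□xx□yyxxxyx
Step 4: δ(q3, □) = (q3, x, L) → [q3]□xxx□yyxxxyx
Step 5: δ(q3, □) = (q3, x, L) → [q3]□xxxx□yyxxxyx
Step 6: δ(q3, □) = (q3, x, L) → [q3]□xxxxx□yyxxxyx

After 6 steps, the tape (ignoring leading/trailing blanks) is: xxxxx□yyxxxyx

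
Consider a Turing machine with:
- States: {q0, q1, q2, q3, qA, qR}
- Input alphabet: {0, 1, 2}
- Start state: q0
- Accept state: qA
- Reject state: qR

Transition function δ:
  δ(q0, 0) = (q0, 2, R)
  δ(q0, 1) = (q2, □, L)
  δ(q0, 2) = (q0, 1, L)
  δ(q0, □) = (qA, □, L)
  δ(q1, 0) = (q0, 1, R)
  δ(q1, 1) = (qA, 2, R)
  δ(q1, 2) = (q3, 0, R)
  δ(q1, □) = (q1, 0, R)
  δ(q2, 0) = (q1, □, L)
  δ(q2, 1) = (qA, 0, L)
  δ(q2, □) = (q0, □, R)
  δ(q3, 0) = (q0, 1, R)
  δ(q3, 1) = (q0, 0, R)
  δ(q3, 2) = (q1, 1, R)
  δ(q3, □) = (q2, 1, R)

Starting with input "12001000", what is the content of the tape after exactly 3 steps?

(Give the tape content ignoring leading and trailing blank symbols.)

Execution trace:
Initial: [q0]12001000
Step 1: δ(q0, 1) = (q2, □, L) → [q2]□□2001000
Step 2: δ(q2, □) = (q0, □, R) → □[q0]□2001000
Step 3: δ(q0, □) = (qA, □, L) → [qA]□□2001000

The machine reaches the accept state qA and halts.

After 3 steps, the tape (ignoring leading/trailing blanks) is: 2001000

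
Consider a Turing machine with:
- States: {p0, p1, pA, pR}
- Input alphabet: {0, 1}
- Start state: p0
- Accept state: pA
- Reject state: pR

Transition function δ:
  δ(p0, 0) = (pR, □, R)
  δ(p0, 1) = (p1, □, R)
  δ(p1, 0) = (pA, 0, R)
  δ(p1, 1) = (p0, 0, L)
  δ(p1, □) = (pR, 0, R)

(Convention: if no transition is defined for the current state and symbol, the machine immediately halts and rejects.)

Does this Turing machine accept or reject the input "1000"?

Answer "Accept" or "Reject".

Execution trace:
Initial: [p0]1000
Step 1: δ(p0, 1) = (p1, □, R) → □[p1]000
Step 2: δ(p1, 0) = (pA, 0, R) → □0[pA]00

The machine reaches the accept state pA and halts.

Answer: Accept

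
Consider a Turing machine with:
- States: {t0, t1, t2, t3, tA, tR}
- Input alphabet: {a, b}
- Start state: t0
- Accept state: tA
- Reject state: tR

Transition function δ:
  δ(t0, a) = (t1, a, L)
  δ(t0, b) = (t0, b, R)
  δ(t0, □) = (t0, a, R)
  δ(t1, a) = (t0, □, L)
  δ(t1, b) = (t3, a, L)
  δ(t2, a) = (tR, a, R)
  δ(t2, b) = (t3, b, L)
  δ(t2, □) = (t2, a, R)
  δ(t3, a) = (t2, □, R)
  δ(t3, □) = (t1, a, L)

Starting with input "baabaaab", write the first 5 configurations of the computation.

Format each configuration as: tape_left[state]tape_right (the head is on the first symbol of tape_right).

Transitions applied:
Step 1: δ(t0, b) = (t0, b, R)
Step 2: δ(t0, a) = (t1, a, L)
Step 3: δ(t1, b) = (t3, a, L)
Step 4: δ(t3, □) = (t1, a, L)

The first 5 configurations are:
[t0]baabaaab ⊢ b[t0]aabaaab ⊢ [t1]baabaaab ⊢ [t3]□aaabaaab ⊢ [t1]□aaaabaaab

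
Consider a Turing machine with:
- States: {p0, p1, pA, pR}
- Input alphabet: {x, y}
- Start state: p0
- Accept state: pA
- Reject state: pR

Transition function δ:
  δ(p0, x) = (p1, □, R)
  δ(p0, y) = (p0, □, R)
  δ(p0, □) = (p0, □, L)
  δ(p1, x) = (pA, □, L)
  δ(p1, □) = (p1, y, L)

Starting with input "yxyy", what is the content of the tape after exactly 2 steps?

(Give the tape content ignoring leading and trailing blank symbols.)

Execution trace:
Initial: [p0]yxyy
Step 1: δ(p0, y) = (p0, □, R) → □[p0]xyy
Step 2: δ(p0, x) = (p1, □, R) → □□[p1]yy

No transition is defined for δ(p1, y). By convention the machine halts and rejects.

After 2 steps, the tape (ignoring leading/trailing blanks) is: yy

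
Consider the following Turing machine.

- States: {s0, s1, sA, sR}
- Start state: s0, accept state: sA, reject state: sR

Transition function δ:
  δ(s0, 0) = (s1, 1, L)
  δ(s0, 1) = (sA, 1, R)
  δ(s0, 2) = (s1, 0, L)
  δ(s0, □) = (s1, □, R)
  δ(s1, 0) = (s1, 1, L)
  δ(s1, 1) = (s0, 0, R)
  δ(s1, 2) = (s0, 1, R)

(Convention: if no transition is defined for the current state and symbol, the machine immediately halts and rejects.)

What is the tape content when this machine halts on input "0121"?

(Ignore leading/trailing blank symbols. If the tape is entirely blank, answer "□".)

Execution trace:
Initial: [s0]0121
Step 1: δ(s0, 0) = (s1, 1, L) → [s1]□1121

No transition is defined for δ(s1, □). By convention the machine halts and rejects.

Final tape (ignoring leading/trailing blanks): 1121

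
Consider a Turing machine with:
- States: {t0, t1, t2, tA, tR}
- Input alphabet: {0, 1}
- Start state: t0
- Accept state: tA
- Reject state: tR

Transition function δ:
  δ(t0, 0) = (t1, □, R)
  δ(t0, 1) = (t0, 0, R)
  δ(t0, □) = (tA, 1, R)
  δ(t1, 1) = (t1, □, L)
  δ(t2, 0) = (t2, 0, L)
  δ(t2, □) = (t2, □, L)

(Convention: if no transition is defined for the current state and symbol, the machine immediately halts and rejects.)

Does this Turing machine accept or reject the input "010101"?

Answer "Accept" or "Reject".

Execution trace:
Initial: [t0]010101
Step 1: δ(t0, 0) = (t1, □, R) → □[t1]10101
Step 2: δ(t1, 1) = (t1, □, L) → [t1]□□0101

No transition is defined for δ(t1, □). By convention the machine halts and rejects.

Answer: Reject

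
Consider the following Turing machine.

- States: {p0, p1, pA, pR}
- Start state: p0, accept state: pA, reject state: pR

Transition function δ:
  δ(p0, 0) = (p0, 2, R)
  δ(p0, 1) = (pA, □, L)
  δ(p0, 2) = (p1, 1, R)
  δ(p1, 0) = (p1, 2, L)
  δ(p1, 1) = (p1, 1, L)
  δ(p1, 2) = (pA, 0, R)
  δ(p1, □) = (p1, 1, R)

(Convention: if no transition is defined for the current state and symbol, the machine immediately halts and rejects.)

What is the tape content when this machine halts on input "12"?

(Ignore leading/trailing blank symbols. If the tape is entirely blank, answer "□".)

Execution trace:
Initial: [p0]12
Step 1: δ(p0, 1) = (pA, □, L) → [pA]□□2

The machine reaches the accept state pA and halts.

Final tape (ignoring leading/trailing blanks): 2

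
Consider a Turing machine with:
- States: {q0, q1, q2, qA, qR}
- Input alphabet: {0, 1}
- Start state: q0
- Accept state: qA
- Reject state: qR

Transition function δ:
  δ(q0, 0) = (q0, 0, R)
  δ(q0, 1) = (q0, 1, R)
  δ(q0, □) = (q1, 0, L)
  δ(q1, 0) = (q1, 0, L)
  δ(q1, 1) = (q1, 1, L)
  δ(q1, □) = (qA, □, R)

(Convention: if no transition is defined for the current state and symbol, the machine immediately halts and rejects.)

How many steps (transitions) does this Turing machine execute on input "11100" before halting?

Execution trace:
Initial: [q0]11100
Step 1: δ(q0, 1) = (q0, 1, R) → 1[q0]1100
Step 2: δ(q0, 1) = (q0, 1, R) → 11[q0]100
Step 3: δ(q0, 1) = (q0, 1, R) → 111[q0]00
Step 4: δ(q0, 0) = (q0, 0, R) → 1110[q0]0
Step 5: δ(q0, 0) = (q0, 0, R) → 11100[q0]□
Step 6: δ(q0, □) = (q1, 0, L) → 1110[q1]00
Step 7: δ(q1, 0) = (q1, 0, L) → 111[q1]000
Step 8: δ(q1, 0) = (q1, 0, L) → 11[q1]1000
Step 9: δ(q1, 1) = (q1, 1, L) → 1[q1]11000
Step 10: δ(q1, 1) = (q1, 1, L) → [q1]111000
Step 11: δ(q1, 1) = (q1, 1, L) → [q1]□111000
Step 12: δ(q1, □) = (qA, □, R) → □[qA]111000

The machine reaches the accept state qA and halts.

The machine executed 12 steps before halting.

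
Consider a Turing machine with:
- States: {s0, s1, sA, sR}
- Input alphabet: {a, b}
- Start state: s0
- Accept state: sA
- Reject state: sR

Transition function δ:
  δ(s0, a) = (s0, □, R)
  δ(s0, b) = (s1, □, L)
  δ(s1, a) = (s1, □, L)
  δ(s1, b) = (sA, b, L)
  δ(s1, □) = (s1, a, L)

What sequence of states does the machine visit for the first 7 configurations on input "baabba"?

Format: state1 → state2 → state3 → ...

Execution trace:
Initial: [s0]baabba
Step 1: δ(s0, b) = (s1, □, L) → [s1]□□aabba
Step 2: δ(s1, □) = (s1, a, L) → [s1]□a□aabba
Step 3: δ(s1, □) = (s1, a, L) → [s1]□aa□aabba
Step 4: δ(s1, □) = (s1, a, L) → [s1]□aaa□aabba
Step 5: δ(s1, □) = (s1, a, L) → [s1]□aaaa□aabba
Step 6: δ(s1, □) = (s1, a, L) → [s1]□aaaaa□aabba

State sequence: s0 → s1 → s1 → s1 → s1 → s1 → s1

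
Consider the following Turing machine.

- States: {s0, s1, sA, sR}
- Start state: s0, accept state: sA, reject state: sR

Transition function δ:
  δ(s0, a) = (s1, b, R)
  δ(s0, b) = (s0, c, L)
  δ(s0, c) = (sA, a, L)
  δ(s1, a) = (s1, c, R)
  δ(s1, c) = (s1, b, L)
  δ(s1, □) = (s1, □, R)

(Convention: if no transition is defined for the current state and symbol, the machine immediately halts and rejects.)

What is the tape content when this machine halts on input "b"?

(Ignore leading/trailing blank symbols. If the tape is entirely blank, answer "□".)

Execution trace:
Initial: [s0]b
Step 1: δ(s0, b) = (s0, c, L) → [s0]□c

No transition is defined for δ(s0, □). By convention the machine halts and rejects.

Final tape (ignoring leading/trailing blanks): c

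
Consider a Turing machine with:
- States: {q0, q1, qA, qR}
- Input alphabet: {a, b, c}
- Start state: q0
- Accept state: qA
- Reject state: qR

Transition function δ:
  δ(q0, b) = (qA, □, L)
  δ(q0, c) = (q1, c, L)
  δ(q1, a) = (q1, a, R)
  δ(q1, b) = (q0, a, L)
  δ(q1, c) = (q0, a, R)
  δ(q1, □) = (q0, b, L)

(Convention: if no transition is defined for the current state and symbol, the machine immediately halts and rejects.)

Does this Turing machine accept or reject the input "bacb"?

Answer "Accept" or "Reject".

Execution trace:
Initial: [q0]bacb
Step 1: δ(q0, b) = (qA, □, L) → [qA]□□acb

The machine reaches the accept state qA and halts.

Answer: Accept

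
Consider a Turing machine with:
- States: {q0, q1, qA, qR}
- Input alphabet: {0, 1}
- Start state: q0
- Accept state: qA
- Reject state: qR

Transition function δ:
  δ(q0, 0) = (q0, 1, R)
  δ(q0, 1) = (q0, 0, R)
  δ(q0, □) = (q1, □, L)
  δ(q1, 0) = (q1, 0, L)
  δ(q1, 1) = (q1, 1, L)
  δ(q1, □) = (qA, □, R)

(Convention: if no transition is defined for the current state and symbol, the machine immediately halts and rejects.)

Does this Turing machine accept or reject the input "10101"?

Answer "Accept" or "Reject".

Execution trace:
Initial: [q0]10101
Step 1: δ(q0, 1) = (q0, 0, R) → 0[q0]0101
Step 2: δ(q0, 0) = (q0, 1, R) → 01[q0]101
Step 3: δ(q0, 1) = (q0, 0, R) → 010[q0]01
Step 4: δ(q0, 0) = (q0, 1, R) → 0101[q0]1
Step 5: δ(q0, 1) = (q0, 0, R) → 01010[q0]□
Step 6: δ(q0, □) = (q1, □, L) → 0101[q1]0□
Step 7: δ(q1, 0) = (q1, 0, L) → 010[q1]10□
Step 8: δ(q1, 1) = (q1, 1, L) → 01[q1]010□
Step 9: δ(q1, 0) = (q1, 0, L) → 0[q1]1010□
Step 10: δ(q1, 1) = (q1, 1, L) → [q1]01010□
Step 11: δ(q1, 0) = (q1, 0, L) → [q1]□01010□
Step 12: δ(q1, □) = (qA, □, R) → □[qA]01010□

The machine reaches the accept state qA and halts.

Answer: Accept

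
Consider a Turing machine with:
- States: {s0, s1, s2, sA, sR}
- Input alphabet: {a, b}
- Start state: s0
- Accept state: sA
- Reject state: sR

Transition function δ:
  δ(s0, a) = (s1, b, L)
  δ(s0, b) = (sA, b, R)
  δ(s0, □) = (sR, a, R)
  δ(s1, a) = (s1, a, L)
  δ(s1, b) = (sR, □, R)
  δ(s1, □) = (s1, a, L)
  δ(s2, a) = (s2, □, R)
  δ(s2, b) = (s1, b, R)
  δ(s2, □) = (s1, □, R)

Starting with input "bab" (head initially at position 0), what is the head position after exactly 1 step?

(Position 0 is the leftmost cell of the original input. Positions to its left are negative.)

Execution trace (head position shown):
Step 0: [s0]bab  (head at position 0)
Step 1: move right → b[sA]ab  (head at position 1)

After 1 step, the head is at position 1.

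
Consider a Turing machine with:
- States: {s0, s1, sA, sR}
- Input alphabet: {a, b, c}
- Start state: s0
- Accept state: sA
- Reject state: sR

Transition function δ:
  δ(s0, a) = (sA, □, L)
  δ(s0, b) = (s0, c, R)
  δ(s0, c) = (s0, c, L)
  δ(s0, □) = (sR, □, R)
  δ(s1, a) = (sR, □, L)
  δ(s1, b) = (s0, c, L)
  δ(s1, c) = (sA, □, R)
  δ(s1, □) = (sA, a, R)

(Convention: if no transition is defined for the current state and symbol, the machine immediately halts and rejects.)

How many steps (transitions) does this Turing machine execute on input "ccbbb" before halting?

Execution trace:
Initial: [s0]ccbbb
Step 1: δ(s0, c) = (s0, c, L) → [s0]□ccbbb
Step 2: δ(s0, □) = (sR, □, R) → □[sR]ccbbb

The machine reaches the reject state sR and halts.

The machine executed 2 steps before halting.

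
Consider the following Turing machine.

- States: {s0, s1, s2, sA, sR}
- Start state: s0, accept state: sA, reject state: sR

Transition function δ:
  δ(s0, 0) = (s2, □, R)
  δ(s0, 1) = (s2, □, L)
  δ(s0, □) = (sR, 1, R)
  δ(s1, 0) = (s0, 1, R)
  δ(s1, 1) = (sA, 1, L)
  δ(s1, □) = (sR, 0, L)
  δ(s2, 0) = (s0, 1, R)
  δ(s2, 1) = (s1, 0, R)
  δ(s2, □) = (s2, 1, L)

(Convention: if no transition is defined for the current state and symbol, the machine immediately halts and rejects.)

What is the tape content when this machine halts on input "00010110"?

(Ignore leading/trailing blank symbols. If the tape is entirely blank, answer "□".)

Execution trace:
Initial: [s0]00010110
Step 1: δ(s0, 0) = (s2, □, R) → □[s2]0010110
Step 2: δ(s2, 0) = (s0, 1, R) → □1[s0]010110
Step 3: δ(s0, 0) = (s2, □, R) → □1□[s2]10110
Step 4: δ(s2, 1) = (s1, 0, R) → □1□0[s1]0110
Step 5: δ(s1, 0) = (s0, 1, R) → □1□01[s0]110
Step 6: δ(s0, 1) = (s2, □, L) → □1□0[s2]1□10
Step 7: δ(s2, 1) = (s1, 0, R) → □1□00[s1]□10
Step 8: δ(s1, □) = (sR, 0, L) → □1□0[sR]0010

The machine reaches the reject state sR and halts.

Final tape (ignoring leading/trailing blanks): 1□00010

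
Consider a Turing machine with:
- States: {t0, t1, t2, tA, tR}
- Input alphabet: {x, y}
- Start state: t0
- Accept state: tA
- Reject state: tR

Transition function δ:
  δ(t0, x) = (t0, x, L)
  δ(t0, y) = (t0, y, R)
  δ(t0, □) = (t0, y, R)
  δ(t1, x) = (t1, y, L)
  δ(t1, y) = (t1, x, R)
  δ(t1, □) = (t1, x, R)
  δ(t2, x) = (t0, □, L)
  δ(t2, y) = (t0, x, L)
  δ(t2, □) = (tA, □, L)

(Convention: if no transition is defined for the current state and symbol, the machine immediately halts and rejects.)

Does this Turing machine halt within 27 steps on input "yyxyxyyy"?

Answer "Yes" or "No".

Execution trace:
Initial: [t0]yyxyxyyy
Step 1: δ(t0, y) = (t0, y, R) → y[t0]yxyxyyy
Step 2: δ(t0, y) = (t0, y, R) → yy[t0]xyxyyy
Step 3: δ(t0, x) = (t0, x, L) → y[t0]yxyxyyy
Step 4: δ(t0, y) = (t0, y, R) → yy[t0]xyxyyy
Step 5: δ(t0, x) = (t0, x, L) → y[t0]yxyxyyy
Step 6: δ(t0, y) = (t0, y, R) → yy[t0]xyxyyy
Step 7: δ(t0, x) = (t0, x, L) → y[t0]yxyxyyy
Step 8: δ(t0, y) = (t0, y, R) → yy[t0]xyxyyy
Step 9: δ(t0, x) = (t0, x, L) → y[t0]yxyxyyy
Step 10: δ(t0, y) = (t0, y, R) → yy[t0]xyxyyy
Step 11: δ(t0, x) = (t0, x, L) → y[t0]yxyxyyy
Step 12: δ(t0, y) = (t0, y, R) → yy[t0]xyxyyy
Step 13: δ(t0, x) = (t0, x, L) → y[t0]yxyxyyy
Step 14: δ(t0, y) = (t0, y, R) → yy[t0]xyxyyy
Step 15: δ(t0, x) = (t0, x, L) → y[t0]yxyxyyy
Step 16: δ(t0, y) = (t0, y, R) → yy[t0]xyxyyy
Step 17: δ(t0, x) = (t0, x, L) → y[t0]yxyxyyy
Step 18: δ(t0, y) = (t0, y, R) → yy[t0]xyxyyy
Step 19: δ(t0, x) = (t0, x, L) → y[t0]yxyxyyy
Step 20: δ(t0, y) = (t0, y, R) → yy[t0]xyxyyy
Step 21: δ(t0, x) = (t0, x, L) → y[t0]yxyxyyy
Step 22: δ(t0, y) = (t0, y, R) → yy[t0]xyxyyy
Step 23: δ(t0, x) = (t0, x, L) → y[t0]yxyxyyy
Step 24: δ(t0, y) = (t0, y, R) → yy[t0]xyxyyy
Step 25: δ(t0, x) = (t0, x, L) → y[t0]yxyxyyy
Step 26: δ(t0, y) = (t0, y, R) → yy[t0]xyxyyy
Step 27: δ(t0, x) = (t0, x, L) → y[t0]yxyxyyy

The machine has not reached a halting state after 27 steps.
The machine did not halt within the 27-step bound.

Answer: No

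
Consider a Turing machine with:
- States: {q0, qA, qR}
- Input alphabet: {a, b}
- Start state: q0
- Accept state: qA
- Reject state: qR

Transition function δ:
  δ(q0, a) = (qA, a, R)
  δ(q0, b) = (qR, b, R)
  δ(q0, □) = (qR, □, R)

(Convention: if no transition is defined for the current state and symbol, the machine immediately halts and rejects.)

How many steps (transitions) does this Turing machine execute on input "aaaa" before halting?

Execution trace:
Initial: [q0]aaaa
Step 1: δ(q0, a) = (qA, a, R) → a[qA]aaa

The machine reaches the accept state qA and halts.

The machine executed 1 step before halting.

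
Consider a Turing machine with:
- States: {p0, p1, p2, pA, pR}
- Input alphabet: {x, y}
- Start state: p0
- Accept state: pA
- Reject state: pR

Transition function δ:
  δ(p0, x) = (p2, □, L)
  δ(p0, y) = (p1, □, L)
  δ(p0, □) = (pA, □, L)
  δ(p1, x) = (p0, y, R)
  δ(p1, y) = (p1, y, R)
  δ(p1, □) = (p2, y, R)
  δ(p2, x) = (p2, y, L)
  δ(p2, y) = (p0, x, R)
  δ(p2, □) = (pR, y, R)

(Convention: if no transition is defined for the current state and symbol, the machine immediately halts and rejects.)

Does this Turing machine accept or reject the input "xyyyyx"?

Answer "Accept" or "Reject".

Execution trace:
Initial: [p0]xyyyyx
Step 1: δ(p0, x) = (p2, □, L) → [p2]□□yyyyx
Step 2: δ(p2, □) = (pR, y, R) → y[pR]□yyyyx

The machine reaches the reject state pR and halts.

Answer: Reject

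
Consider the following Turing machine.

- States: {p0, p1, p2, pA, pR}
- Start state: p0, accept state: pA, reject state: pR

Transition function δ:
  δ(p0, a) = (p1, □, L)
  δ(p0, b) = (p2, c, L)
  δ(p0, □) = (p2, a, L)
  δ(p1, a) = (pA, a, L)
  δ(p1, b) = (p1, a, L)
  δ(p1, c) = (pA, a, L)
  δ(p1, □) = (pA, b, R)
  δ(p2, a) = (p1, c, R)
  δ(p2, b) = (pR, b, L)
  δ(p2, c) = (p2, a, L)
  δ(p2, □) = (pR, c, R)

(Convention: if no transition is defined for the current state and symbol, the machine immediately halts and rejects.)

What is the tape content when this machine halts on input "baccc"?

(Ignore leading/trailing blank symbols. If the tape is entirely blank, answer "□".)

Execution trace:
Initial: [p0]baccc
Step 1: δ(p0, b) = (p2, c, L) → [p2]□caccc
Step 2: δ(p2, □) = (pR, c, R) → c[pR]caccc

The machine reaches the reject state pR and halts.

Final tape (ignoring leading/trailing blanks): ccaccc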